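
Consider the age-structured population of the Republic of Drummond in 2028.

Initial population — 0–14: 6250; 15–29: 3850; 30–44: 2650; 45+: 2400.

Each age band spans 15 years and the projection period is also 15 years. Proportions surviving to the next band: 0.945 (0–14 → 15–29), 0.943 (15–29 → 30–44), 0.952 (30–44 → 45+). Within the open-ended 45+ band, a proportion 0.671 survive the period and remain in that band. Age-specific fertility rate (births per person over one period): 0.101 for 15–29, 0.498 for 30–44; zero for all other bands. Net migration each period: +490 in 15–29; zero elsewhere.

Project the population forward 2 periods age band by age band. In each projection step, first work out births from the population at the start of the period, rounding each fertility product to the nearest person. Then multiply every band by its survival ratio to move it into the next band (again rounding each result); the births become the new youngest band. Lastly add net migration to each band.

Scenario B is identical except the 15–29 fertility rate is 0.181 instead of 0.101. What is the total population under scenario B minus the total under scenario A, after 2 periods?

After projecting period 1:
Births: 3850 × 0.101 = 389  |  2650 × 0.498 = 1320 → total 1709
15–29: 6250 × 0.945 = 5906
30–44: 3850 × 0.943 = 3631
45+: 2650 × 0.952 + 2400 × 0.671 = 2523 + 1610 = 4133
Net migration: 15–29 + 490 → 6396
→ [1709, 6396, 3631, 4133]
After projecting period 2:
Births: 6396 × 0.101 = 646  |  3631 × 0.498 = 1808 → total 2454
15–29: 1709 × 0.945 = 1615
30–44: 6396 × 0.943 = 6031
45+: 3631 × 0.952 + 4133 × 0.671 = 3457 + 2773 = 6230
Net migration: 15–29 + 490 → 2105
→ [2454, 2105, 6031, 6230]
Scenario A total after 2 periods: 16820
Scenario B projection —
After projecting period 1:
Births: 3850 × 0.181 = 697  |  2650 × 0.498 = 1320 → total 2017
15–29: 6250 × 0.945 = 5906
30–44: 3850 × 0.943 = 3631
45+: 2650 × 0.952 + 2400 × 0.671 = 2523 + 1610 = 4133
Net migration: 15–29 + 490 → 6396
→ [2017, 6396, 3631, 4133]
After projecting period 2:
Births: 6396 × 0.181 = 1158  |  3631 × 0.498 = 1808 → total 2966
15–29: 2017 × 0.945 = 1906
30–44: 6396 × 0.943 = 6031
45+: 3631 × 0.952 + 4133 × 0.671 = 3457 + 2773 = 6230
Net migration: 15–29 + 490 → 2396
→ [2966, 2396, 6031, 6230]
Scenario B total after 2 periods: 17623
Difference B − A = 17623 − 16820 = 803

803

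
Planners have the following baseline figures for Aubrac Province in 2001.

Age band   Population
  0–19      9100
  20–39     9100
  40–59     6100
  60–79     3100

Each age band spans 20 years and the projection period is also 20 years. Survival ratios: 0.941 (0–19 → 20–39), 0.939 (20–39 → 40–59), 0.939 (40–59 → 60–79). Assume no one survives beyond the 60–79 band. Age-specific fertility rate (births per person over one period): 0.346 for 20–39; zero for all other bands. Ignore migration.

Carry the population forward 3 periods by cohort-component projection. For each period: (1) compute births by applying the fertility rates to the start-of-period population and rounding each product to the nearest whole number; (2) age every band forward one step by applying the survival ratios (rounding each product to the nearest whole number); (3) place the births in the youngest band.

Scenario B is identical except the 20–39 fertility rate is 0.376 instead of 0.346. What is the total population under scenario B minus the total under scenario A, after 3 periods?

Call the bands 1 to 4, youngest first.
After projecting period 1:
Births: 9100 * 0.346 = 3149
Band 2: 9100 * 0.941 = 8563
Band 3: 9100 * 0.939 = 8545
Band 4: 6100 * 0.939 = 5728
End of period: [3149, 8563, 8545, 5728]
After projecting period 2:
Births: 8563 * 0.346 = 2963
Band 2: 3149 * 0.941 = 2963
Band 3: 8563 * 0.939 = 8041
Band 4: 8545 * 0.939 = 8024
End of period: [2963, 2963, 8041, 8024]
After projecting period 3:
Births: 2963 * 0.346 = 1025
Band 2: 2963 * 0.941 = 2788
Band 3: 2963 * 0.939 = 2782
Band 4: 8041 * 0.939 = 7550
End of period: [1025, 2788, 2782, 7550]
Scenario A total after 3 periods: 14145
Scenario B projection —
After projecting period 1:
Births: 9100 * 0.376 = 3422
Band 2: 9100 * 0.941 = 8563
Band 3: 9100 * 0.939 = 8545
Band 4: 6100 * 0.939 = 5728
End of period: [3422, 8563, 8545, 5728]
After projecting period 2:
Births: 8563 * 0.376 = 3220
Band 2: 3422 * 0.941 = 3220
Band 3: 8563 * 0.939 = 8041
Band 4: 8545 * 0.939 = 8024
End of period: [3220, 3220, 8041, 8024]
After projecting period 3:
Births: 3220 * 0.376 = 1211
Band 2: 3220 * 0.941 = 3030
Band 3: 3220 * 0.939 = 3024
Band 4: 8041 * 0.939 = 7550
End of period: [1211, 3030, 3024, 7550]
Scenario B total after 3 periods: 14815
Difference B − A = 14815 − 14145 = 670

670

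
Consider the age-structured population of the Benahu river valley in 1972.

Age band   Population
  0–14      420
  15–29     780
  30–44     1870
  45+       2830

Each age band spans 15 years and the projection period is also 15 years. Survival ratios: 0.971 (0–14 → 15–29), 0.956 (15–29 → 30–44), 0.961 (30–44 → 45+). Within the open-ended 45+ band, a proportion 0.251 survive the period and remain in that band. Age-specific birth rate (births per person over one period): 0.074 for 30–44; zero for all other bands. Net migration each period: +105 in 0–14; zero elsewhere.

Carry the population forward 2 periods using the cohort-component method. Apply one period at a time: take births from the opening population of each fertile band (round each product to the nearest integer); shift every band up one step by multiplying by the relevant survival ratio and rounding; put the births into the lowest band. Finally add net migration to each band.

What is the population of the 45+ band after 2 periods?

1346

Let group 1 be 0–14 through group 4 = 45+.
After projecting period 1:
Births: 1870 × 0.074 = 138
Group 2: 420 × 0.971 = 408
Group 3: 780 × 0.956 = 746
Group 4: 1870 × 0.961 + 2830 × 0.251 = 1797 + 710 = 2507
Net migration: Group 1 + 105 → 243
→ [243, 408, 746, 2507]
After projecting period 2:
Births: 746 × 0.074 = 55
Group 2: 243 × 0.971 = 236
Group 3: 408 × 0.956 = 390
Group 4: 746 × 0.961 + 2507 × 0.251 = 717 + 629 = 1346
Net migration: Group 1 + 105 → 160
→ [160, 236, 390, 1346]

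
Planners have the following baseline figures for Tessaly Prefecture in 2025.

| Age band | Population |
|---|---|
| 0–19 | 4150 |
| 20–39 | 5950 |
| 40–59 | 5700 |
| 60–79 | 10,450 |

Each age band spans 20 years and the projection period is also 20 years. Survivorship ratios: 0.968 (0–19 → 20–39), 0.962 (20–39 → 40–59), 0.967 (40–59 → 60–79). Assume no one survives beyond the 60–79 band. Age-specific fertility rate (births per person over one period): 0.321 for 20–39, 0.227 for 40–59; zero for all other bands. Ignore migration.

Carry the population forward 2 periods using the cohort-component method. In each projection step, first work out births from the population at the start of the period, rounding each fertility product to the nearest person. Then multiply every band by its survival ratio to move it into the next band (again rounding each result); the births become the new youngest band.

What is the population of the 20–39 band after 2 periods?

(Bands numbered youngest = 1 to oldest = 4.)
After projecting period 1:
Births: 5950 × 0.321 = 1910  |  5700 × 0.227 = 1294 ⇒ total 3204
Band 2: 4150 × 0.968 = 4017
Band 3: 5950 × 0.962 = 5724
Band 4: 5700 × 0.967 = 5512
Population now: 0–19=3204, 20–39=4017, 40–59=5724, 60–79=5512
After projecting period 2:
Births: 4017 × 0.321 = 1289  |  5724 × 0.227 = 1299 ⇒ total 2588
Band 2: 3204 × 0.968 = 3101
Band 3: 4017 × 0.962 = 3864
Band 4: 5724 × 0.967 = 5535
Population now: 0–19=2588, 20–39=3101, 40–59=3864, 60–79=5535

3101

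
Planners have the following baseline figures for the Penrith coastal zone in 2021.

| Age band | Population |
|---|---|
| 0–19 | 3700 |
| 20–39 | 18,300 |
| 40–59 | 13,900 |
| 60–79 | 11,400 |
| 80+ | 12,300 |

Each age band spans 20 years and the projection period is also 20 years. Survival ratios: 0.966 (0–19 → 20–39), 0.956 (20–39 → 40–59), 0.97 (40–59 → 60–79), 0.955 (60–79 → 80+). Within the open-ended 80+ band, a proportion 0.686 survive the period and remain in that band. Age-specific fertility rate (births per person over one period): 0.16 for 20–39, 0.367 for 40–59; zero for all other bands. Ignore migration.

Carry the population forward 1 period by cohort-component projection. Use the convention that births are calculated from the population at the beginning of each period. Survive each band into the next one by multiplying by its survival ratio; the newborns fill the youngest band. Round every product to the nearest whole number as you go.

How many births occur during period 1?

8029

— Period 1 —
Births: 18300 × 0.16 = 2928  |  13900 × 0.367 = 5101 — total 8029
20–39: 3700 × 0.966 = 3574
40–59: 18300 × 0.956 = 17495
60–79: 13900 × 0.97 = 13483
80+: 11400 × 0.955 + 12300 × 0.686 = 10887 + 8438 = 19325
End of period: [8029, 3574, 17495, 13483, 19325]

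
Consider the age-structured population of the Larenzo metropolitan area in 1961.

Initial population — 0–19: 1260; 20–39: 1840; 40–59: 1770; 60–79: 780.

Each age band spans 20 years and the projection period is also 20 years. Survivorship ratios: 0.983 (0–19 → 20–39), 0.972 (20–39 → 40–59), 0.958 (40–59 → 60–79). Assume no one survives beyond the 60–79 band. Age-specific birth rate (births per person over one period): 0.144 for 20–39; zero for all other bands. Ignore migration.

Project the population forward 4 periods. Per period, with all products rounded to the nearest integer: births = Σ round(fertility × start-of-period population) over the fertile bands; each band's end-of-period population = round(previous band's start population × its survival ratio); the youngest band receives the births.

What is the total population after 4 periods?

473

— Period 1 —
Births: 1840 × 0.144 = 265
20–39: 1260 × 0.983 = 1239
40–59: 1840 × 0.972 = 1788
60–79: 1770 × 0.958 = 1696
Population now: 0–19=265, 20–39=1239, 40–59=1788, 60–79=1696
— Period 2 —
Births: 1239 × 0.144 = 178
20–39: 265 × 0.983 = 260
40–59: 1239 × 0.972 = 1204
60–79: 1788 × 0.958 = 1713
Population now: 0–19=178, 20–39=260, 40–59=1204, 60–79=1713
— Period 3 —
Births: 260 × 0.144 = 37
20–39: 178 × 0.983 = 175
40–59: 260 × 0.972 = 253
60–79: 1204 × 0.958 = 1153
Population now: 0–19=37, 20–39=175, 40–59=253, 60–79=1153
— Period 4 —
Births: 175 × 0.144 = 25
20–39: 37 × 0.983 = 36
40–59: 175 × 0.972 = 170
60–79: 253 × 0.958 = 242
Population now: 0–19=25, 20–39=36, 40–59=170, 60–79=242
Total after period 4: 25 + 36 + 170 + 242 = 473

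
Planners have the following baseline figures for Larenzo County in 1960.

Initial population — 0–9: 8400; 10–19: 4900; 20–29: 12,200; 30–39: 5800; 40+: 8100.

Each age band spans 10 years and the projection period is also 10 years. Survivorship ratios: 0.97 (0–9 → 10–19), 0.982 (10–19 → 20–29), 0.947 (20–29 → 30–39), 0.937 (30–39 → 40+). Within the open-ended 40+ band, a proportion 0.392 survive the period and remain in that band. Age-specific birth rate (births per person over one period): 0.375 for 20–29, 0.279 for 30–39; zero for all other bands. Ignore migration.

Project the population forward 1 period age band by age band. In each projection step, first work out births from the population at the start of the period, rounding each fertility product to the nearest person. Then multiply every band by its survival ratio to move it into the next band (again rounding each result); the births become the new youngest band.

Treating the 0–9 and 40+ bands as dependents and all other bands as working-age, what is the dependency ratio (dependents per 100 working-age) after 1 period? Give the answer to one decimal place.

60.4

(Bands numbered youngest = 1 to oldest = 5.)
Period 1:
Births: 12200 × 0.375 = 4575  |  5800 × 0.279 = 1618 — total 6193
Band 2: 8400 × 0.97 = 8148
Band 3: 4900 × 0.982 = 4812
Band 4: 12200 × 0.947 = 11553
Band 5: 5800 × 0.937 + 8100 × 0.392 = 5435 + 3175 = 8610
Giving 6193 / 8148 / 4812 / 11553 / 8610.
Dependents (band 0–9 + band 40+) = 6193 + 8610 = 14803; working-age = 24513; ratio = 14803/24513 × 100 = 60.4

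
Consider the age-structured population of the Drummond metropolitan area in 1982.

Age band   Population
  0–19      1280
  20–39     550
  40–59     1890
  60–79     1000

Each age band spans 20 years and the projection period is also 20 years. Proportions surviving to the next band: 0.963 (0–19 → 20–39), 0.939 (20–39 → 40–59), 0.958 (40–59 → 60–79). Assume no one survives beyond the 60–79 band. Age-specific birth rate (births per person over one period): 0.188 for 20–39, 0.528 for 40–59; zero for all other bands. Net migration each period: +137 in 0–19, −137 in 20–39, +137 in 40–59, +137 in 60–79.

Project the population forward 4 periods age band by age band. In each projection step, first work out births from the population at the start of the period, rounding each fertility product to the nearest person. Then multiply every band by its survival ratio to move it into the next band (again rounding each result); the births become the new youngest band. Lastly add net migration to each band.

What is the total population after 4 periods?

3460

Period 1.
Births: 550 × 0.188 = 103, 1890 × 0.528 = 998 → total 1101
20–39: 1280 × 0.963 = 1233
40–59: 550 × 0.939 = 516
60–79: 1890 × 0.958 = 1811
Net migration: 0–19 + 137 → 1238; 20–39 − 137 → 1096; 40–59 + 137 → 653; 60–79 + 137 → 1948
Giving 1238 / 1096 / 653 / 1948.
Period 2.
Births: 1096 × 0.188 = 206, 653 × 0.528 = 345 → total 551
20–39: 1238 × 0.963 = 1192
40–59: 1096 × 0.939 = 1029
60–79: 653 × 0.958 = 626
Net migration: 0–19 + 137 → 688; 20–39 − 137 → 1055; 40–59 + 137 → 1166; 60–79 + 137 → 763
Giving 688 / 1055 / 1166 / 763.
Period 3.
Births: 1055 × 0.188 = 198, 1166 × 0.528 = 616 → total 814
20–39: 688 × 0.963 = 663
40–59: 1055 × 0.939 = 991
60–79: 1166 × 0.958 = 1117
Net migration: 0–19 + 137 → 951; 20–39 − 137 → 526; 40–59 + 137 → 1128; 60–79 + 137 → 1254
Giving 951 / 526 / 1128 / 1254.
Period 4.
Births: 526 × 0.188 = 99, 1128 × 0.528 = 596 → total 695
20–39: 951 × 0.963 = 916
40–59: 526 × 0.939 = 494
60–79: 1128 × 0.958 = 1081
Net migration: 0–19 + 137 → 832; 20–39 − 137 → 779; 40–59 + 137 → 631; 60–79 + 137 → 1218
Giving 832 / 779 / 631 / 1218.
Total after period 4: 832 + 779 + 631 + 1218 = 3460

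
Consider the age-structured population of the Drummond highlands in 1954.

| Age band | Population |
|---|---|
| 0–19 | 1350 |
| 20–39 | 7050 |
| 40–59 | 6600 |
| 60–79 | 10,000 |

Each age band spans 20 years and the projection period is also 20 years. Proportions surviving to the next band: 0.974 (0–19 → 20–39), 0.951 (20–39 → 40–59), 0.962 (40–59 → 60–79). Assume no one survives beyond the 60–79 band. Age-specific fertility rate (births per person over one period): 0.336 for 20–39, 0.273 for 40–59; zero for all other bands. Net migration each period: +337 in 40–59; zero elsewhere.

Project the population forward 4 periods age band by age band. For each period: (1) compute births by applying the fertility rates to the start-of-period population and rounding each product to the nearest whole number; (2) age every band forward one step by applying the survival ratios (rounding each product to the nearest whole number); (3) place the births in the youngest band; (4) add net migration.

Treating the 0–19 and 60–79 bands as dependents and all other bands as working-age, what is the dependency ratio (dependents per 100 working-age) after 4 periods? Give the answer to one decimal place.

— Period 1 —
Births: 7050 * 0.336 = 2369  |  6600 * 0.273 = 1802 → total 4171
20–39: 1350 * 0.974 = 1315
40–59: 7050 * 0.951 = 6705
60–79: 6600 * 0.962 = 6349
Net migration: 40–59 + 337 → 7042
Giving 4171 / 1315 / 7042 / 6349.
— Period 2 —
Births: 1315 * 0.336 = 442  |  7042 * 0.273 = 1922 → total 2364
20–39: 4171 * 0.974 = 4063
40–59: 1315 * 0.951 = 1251
60–79: 7042 * 0.962 = 6774
Net migration: 40–59 + 337 → 1588
Giving 2364 / 4063 / 1588 / 6774.
— Period 3 —
Births: 4063 * 0.336 = 1365  |  1588 * 0.273 = 434 → total 1799
20–39: 2364 * 0.974 = 2303
40–59: 4063 * 0.951 = 3864
60–79: 1588 * 0.962 = 1528
Net migration: 40–59 + 337 → 4201
Giving 1799 / 2303 / 4201 / 1528.
— Period 4 —
Births: 2303 * 0.336 = 774  |  4201 * 0.273 = 1147 → total 1921
20–39: 1799 * 0.974 = 1752
40–59: 2303 * 0.951 = 2190
60–79: 4201 * 0.962 = 4041
Net migration: 40–59 + 337 → 2527
Giving 1921 / 1752 / 2527 / 4041.
Dependents (band 0–19 + band 60–79) = 1921 + 4041 = 5962; working-age = 4279; ratio = 5962/4279 × 100 = 139.3

139.3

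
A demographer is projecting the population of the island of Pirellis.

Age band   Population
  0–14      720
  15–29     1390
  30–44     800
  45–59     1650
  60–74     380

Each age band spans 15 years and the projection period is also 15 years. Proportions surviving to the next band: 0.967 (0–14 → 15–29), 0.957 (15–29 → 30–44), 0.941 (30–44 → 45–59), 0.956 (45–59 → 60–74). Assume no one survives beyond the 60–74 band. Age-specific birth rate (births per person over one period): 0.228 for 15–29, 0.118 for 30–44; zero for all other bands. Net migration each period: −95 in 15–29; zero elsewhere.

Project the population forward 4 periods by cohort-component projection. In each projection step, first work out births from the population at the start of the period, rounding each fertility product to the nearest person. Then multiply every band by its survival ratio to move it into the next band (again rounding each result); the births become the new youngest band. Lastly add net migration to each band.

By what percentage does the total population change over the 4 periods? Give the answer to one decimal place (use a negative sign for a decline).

-78.1

Numbering the groups 1..5 from youngest to oldest:
After projecting period 1:
Births: 1390 × 0.228 = 317  |  800 × 0.118 = 94 — total 411
Group 2: 720 × 0.967 = 696
Group 3: 1390 × 0.957 = 1330
Group 4: 800 × 0.941 = 753
Group 5: 1650 × 0.956 = 1577
Net migration: Group 2 − 95 → 601
Population now: 0–14=411, 15–29=601, 30–44=1330, 45–59=753, 60–74=1577
After projecting period 2:
Births: 601 × 0.228 = 137  |  1330 × 0.118 = 157 — total 294
Group 2: 411 × 0.967 = 397
Group 3: 601 × 0.957 = 575
Group 4: 1330 × 0.941 = 1252
Group 5: 753 × 0.956 = 720
Net migration: Group 2 − 95 → 302
Population now: 0–14=294, 15–29=302, 30–44=575, 45–59=1252, 60–74=720
After projecting period 3:
Births: 302 × 0.228 = 69  |  575 × 0.118 = 68 — total 137
Group 2: 294 × 0.967 = 284
Group 3: 302 × 0.957 = 289
Group 4: 575 × 0.941 = 541
Group 5: 1252 × 0.956 = 1197
Net migration: Group 2 − 95 → 189
Population now: 0–14=137, 15–29=189, 30–44=289, 45–59=541, 60–74=1197
After projecting period 4:
Births: 189 × 0.228 = 43  |  289 × 0.118 = 34 — total 77
Group 2: 137 × 0.967 = 132
Group 3: 189 × 0.957 = 181
Group 4: 289 × 0.941 = 272
Group 5: 541 × 0.956 = 517
Net migration: Group 2 − 95 → 37
Population now: 0–14=77, 15–29=37, 30–44=181, 45–59=272, 60–74=517
Total: 4940 → 1084; change = -3856; percentage change = -78.1%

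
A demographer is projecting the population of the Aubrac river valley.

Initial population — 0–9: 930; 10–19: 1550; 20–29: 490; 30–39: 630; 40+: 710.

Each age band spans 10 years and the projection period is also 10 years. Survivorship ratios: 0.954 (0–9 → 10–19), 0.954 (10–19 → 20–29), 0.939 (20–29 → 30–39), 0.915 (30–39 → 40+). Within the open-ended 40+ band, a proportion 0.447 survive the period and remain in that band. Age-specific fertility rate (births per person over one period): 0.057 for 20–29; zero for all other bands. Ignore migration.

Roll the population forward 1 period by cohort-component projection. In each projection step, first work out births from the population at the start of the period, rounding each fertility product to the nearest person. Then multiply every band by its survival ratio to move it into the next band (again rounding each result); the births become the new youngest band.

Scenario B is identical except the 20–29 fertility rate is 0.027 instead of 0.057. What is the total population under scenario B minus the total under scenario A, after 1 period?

Call the groups 1 to 5, youngest first.
Period 1:
Births: 490 × 0.057 = 28
Group 2: 930 × 0.954 = 887
Group 3: 1550 × 0.954 = 1479
Group 4: 490 × 0.939 = 460
Group 5: 630 × 0.915 + 710 × 0.447 = 576 + 317 = 893
→ [28, 887, 1479, 460, 893]
Scenario A total after 1 period: 3747
Scenario B projection —
Period 1:
Births: 490 × 0.027 = 13
Group 2: 930 × 0.954 = 887
Group 3: 1550 × 0.954 = 1479
Group 4: 490 × 0.939 = 460
Group 5: 630 × 0.915 + 710 × 0.447 = 576 + 317 = 893
→ [13, 887, 1479, 460, 893]
Scenario B total after 1 period: 3732
Difference B − A = 3732 − 3747 = -15

-15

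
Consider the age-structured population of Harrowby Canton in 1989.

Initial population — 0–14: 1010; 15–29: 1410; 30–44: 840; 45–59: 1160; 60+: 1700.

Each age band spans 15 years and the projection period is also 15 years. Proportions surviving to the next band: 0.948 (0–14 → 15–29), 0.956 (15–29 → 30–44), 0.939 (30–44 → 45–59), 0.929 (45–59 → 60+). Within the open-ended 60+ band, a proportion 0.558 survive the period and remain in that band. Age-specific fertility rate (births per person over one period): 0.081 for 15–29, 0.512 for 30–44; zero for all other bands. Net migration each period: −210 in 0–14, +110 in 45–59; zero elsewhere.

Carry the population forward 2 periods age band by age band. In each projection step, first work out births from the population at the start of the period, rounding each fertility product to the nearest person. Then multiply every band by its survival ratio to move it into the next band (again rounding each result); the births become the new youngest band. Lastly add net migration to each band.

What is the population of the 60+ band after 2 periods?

[period 1]
Births: 1410 × 0.081 = 114 ; 840 × 0.512 = 430 → total 544
15–29: 1010 × 0.948 = 957
30–44: 1410 × 0.956 = 1348
45–59: 840 × 0.939 = 789
60+: 1160 × 0.929 + 1700 × 0.558 = 1078 + 949 = 2027
Net migration: 0–14 − 210 → 334; 45–59 + 110 → 899
Population now: 0–14=334, 15–29=957, 30–44=1348, 45–59=899, 60+=2027
[period 2]
Births: 957 × 0.081 = 78 ; 1348 × 0.512 = 690 → total 768
15–29: 334 × 0.948 = 317
30–44: 957 × 0.956 = 915
45–59: 1348 × 0.939 = 1266
60+: 899 × 0.929 + 2027 × 0.558 = 835 + 1131 = 1966
Net migration: 0–14 − 210 → 558; 45–59 + 110 → 1376
Population now: 0–14=558, 15–29=317, 30–44=915, 45–59=1376, 60+=1966

1966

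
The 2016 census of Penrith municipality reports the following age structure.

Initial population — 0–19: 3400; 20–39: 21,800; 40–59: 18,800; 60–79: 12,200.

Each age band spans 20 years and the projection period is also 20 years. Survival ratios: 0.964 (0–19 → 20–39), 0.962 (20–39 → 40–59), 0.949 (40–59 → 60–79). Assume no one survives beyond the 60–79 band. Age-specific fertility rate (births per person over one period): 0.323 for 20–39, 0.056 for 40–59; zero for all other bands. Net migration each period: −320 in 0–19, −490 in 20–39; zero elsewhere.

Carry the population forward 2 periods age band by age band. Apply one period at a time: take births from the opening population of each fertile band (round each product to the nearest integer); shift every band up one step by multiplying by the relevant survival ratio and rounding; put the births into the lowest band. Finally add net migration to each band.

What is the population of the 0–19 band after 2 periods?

1755

Numbering the bands 1..4 from youngest to oldest:
— Period 1 —
Births: 21800 * 0.323 = 7041  |  18800 * 0.056 = 1053 → total 8094
Band 2: 3400 * 0.964 = 3278
Band 3: 21800 * 0.962 = 20972
Band 4: 18800 * 0.949 = 17841
Net migration: Band 1 − 320 → 7774; Band 2 − 490 → 2788
Giving 7774 / 2788 / 20972 / 17841.
— Period 2 —
Births: 2788 * 0.323 = 901  |  20972 * 0.056 = 1174 → total 2075
Band 2: 7774 * 0.964 = 7494
Band 3: 2788 * 0.962 = 2682
Band 4: 20972 * 0.949 = 19902
Net migration: Band 1 − 320 → 1755; Band 2 − 490 → 7004
Giving 1755 / 7004 / 2682 / 19902.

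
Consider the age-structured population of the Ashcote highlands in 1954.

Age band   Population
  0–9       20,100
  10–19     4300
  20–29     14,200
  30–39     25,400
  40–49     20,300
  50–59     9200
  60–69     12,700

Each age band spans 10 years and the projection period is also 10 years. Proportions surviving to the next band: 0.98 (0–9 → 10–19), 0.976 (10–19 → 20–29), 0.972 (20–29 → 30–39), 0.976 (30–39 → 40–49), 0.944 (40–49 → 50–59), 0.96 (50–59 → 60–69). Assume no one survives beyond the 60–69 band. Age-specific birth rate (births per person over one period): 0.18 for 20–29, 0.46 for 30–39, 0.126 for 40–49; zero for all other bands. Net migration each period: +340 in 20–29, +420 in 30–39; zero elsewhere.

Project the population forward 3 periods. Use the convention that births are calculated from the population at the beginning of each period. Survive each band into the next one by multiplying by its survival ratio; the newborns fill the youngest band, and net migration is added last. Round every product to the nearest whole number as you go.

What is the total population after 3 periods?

93894

Call the bands 1 to 7, youngest first.
Period 1:
Births: 14200 × 0.18 = 2556  |  25400 × 0.46 = 11684  |  20300 × 0.126 = 2558 ⇒ total 16798
Band 2: 20100 × 0.98 = 19698
Band 3: 4300 × 0.976 = 4197
Band 4: 14200 × 0.972 = 13802
Band 5: 25400 × 0.976 = 24790
Band 6: 20300 × 0.944 = 19163
Band 7: 9200 × 0.96 = 8832
Net migration: Band 3 + 340 → 4537; Band 4 + 420 → 14222
→ [16798, 19698, 4537, 14222, 24790, 19163, 8832]
Period 2:
Births: 4537 × 0.18 = 817  |  14222 × 0.46 = 6542  |  24790 × 0.126 = 3124 ⇒ total 10483
Band 2: 16798 × 0.98 = 16462
Band 3: 19698 × 0.976 = 19225
Band 4: 4537 × 0.972 = 4410
Band 5: 14222 × 0.976 = 13881
Band 6: 24790 × 0.944 = 23402
Band 7: 19163 × 0.96 = 18396
Net migration: Band 3 + 340 → 19565; Band 4 + 420 → 4830
→ [10483, 16462, 19565, 4830, 13881, 23402, 18396]
Period 3:
Births: 19565 × 0.18 = 3522  |  4830 × 0.46 = 2222  |  13881 × 0.126 = 1749 ⇒ total 7493
Band 2: 10483 × 0.98 = 10273
Band 3: 16462 × 0.976 = 16067
Band 4: 19565 × 0.972 = 19017
Band 5: 4830 × 0.976 = 4714
Band 6: 13881 × 0.944 = 13104
Band 7: 23402 × 0.96 = 22466
Net migration: Band 3 + 340 → 16407; Band 4 + 420 → 19437
→ [7493, 10273, 16407, 19437, 4714, 13104, 22466]
Total after period 3: 7493 + 10273 + 16407 + 19437 + 4714 + 13104 + 22466 = 93894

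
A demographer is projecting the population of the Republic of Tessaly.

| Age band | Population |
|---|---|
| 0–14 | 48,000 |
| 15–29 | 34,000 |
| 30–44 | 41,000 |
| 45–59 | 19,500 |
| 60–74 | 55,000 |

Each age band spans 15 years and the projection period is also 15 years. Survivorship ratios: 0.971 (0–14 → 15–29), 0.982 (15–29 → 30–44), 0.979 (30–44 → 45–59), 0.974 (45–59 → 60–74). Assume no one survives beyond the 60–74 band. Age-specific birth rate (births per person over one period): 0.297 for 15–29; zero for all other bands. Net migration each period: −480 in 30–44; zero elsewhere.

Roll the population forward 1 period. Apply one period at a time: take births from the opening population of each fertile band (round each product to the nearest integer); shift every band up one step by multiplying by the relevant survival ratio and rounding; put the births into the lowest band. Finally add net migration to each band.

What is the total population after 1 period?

148746

Call the groups 1 to 5, youngest first.
Period 1:
Births: 34000 × 0.297 = 10098
Group 2: 48000 × 0.971 = 46608
Group 3: 34000 × 0.982 = 33388
Group 4: 41000 × 0.979 = 40139
Group 5: 19500 × 0.974 = 18993
Net migration: Group 3 − 480 → 32908
Giving 10098 / 46608 / 32908 / 40139 / 18993.
Total after period 1: 10098 + 46608 + 32908 + 40139 + 18993 = 148746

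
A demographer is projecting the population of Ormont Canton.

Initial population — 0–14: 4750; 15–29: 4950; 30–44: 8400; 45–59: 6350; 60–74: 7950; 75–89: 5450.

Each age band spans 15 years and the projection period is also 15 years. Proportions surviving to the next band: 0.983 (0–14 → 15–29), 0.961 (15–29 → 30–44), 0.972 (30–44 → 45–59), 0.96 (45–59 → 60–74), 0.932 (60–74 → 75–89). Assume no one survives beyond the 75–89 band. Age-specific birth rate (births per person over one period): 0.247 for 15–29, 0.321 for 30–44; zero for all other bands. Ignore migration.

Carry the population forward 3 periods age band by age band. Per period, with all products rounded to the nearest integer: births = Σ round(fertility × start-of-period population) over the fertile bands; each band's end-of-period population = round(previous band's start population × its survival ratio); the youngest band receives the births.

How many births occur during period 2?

(Groups numbered youngest = 1 to oldest = 6.)
Period 1.
Births: 4950 × 0.247 = 1223 ; 8400 × 0.321 = 2696 ⇒ total 3919
Group 2: 4750 × 0.983 = 4669
Group 3: 4950 × 0.961 = 4757
Group 4: 8400 × 0.972 = 8165
Group 5: 6350 × 0.96 = 6096
Group 6: 7950 × 0.932 = 7409
Population now: 0–14=3919, 15–29=4669, 30–44=4757, 45–59=8165, 60–74=6096, 75–89=7409
Period 2.
Births: 4669 × 0.247 = 1153 ; 4757 × 0.321 = 1527 ⇒ total 2680
Group 2: 3919 × 0.983 = 3852
Group 3: 4669 × 0.961 = 4487
Group 4: 4757 × 0.972 = 4624
Group 5: 8165 × 0.96 = 7838
Group 6: 6096 × 0.932 = 5681
Population now: 0–14=2680, 15–29=3852, 30–44=4487, 45–59=4624, 60–74=7838, 75–89=5681

2680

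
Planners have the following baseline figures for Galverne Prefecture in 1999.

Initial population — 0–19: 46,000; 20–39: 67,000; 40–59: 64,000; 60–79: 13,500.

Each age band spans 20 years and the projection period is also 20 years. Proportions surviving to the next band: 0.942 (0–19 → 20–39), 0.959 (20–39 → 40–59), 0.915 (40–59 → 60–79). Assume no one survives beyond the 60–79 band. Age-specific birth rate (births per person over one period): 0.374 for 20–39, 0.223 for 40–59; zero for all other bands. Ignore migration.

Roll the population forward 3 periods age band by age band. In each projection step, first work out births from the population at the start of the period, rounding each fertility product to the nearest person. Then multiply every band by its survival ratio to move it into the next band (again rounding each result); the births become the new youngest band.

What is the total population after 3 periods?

Call the bands 1 to 4, youngest first.
— Period 1 —
Births: 67000 × 0.374 = 25058, 64000 × 0.223 = 14272 ⇒ total 39330
Band 2: 46000 × 0.942 = 43332
Band 3: 67000 × 0.959 = 64253
Band 4: 64000 × 0.915 = 58560
→ [39330, 43332, 64253, 58560]
— Period 2 —
Births: 43332 × 0.374 = 16206, 64253 × 0.223 = 14328 ⇒ total 30534
Band 2: 39330 × 0.942 = 37049
Band 3: 43332 × 0.959 = 41555
Band 4: 64253 × 0.915 = 58791
→ [30534, 37049, 41555, 58791]
— Period 3 —
Births: 37049 × 0.374 = 13856, 41555 × 0.223 = 9267 ⇒ total 23123
Band 2: 30534 × 0.942 = 28763
Band 3: 37049 × 0.959 = 35530
Band 4: 41555 × 0.915 = 38023
→ [23123, 28763, 35530, 38023]
Total after period 3: 23123 + 28763 + 35530 + 38023 = 125439

125439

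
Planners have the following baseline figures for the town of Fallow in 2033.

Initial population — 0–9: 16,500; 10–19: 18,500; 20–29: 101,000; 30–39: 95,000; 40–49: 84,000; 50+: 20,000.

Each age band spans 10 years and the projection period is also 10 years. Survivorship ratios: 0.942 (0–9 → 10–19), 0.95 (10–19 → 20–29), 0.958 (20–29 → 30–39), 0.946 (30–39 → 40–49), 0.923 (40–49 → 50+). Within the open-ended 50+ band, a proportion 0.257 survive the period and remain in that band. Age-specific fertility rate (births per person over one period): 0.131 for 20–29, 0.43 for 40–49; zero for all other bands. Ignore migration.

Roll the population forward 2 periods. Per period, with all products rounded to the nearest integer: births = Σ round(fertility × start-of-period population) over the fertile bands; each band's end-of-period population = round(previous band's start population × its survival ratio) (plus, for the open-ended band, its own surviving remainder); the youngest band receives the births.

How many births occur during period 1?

49351

Call the bands 1 to 6, youngest first.
Period 1.
Births: 101000 × 0.131 = 13231, 84000 × 0.43 = 36120 → 49351
Band 2: 16500 × 0.942 = 15543
Band 3: 18500 × 0.95 = 17575
Band 4: 101000 × 0.958 = 96758
Band 5: 95000 × 0.946 = 89870
Band 6: 84000 × 0.923 + 20000 × 0.257 = 77532 + 5140 = 82672
Population now: 0–9=49351, 10–19=15543, 20–29=17575, 30–39=96758, 40–49=89870, 50+=82672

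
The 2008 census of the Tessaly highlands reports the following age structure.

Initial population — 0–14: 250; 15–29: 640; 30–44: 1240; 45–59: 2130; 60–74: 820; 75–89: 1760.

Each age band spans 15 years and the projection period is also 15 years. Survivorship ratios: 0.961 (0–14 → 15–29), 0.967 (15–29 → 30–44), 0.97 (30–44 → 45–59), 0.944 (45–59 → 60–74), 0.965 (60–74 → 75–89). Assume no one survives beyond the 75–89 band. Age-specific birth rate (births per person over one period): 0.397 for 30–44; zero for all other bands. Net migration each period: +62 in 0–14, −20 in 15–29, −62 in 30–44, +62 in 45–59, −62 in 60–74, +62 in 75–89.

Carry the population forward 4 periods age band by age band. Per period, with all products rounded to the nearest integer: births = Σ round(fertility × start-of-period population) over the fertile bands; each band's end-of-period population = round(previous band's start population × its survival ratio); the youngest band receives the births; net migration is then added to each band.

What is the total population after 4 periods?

1679

Call the groups 1 to 6, youngest first.
[period 1]
Births: 1240 × 0.397 = 492
Group 2: 250 × 0.961 = 240
Group 3: 640 × 0.967 = 619
Group 4: 1240 × 0.97 = 1203
Group 5: 2130 × 0.944 = 2011
Group 6: 820 × 0.965 = 791
Net migration: Group 1 + 62 → 554; Group 2 − 20 → 220; Group 3 − 62 → 557; Group 4 + 62 → 1265; Group 5 − 62 → 1949; Group 6 + 62 → 853
→ [554, 220, 557, 1265, 1949, 853]
[period 2]
Births: 557 × 0.397 = 221
Group 2: 554 × 0.961 = 532
Group 3: 220 × 0.967 = 213
Group 4: 557 × 0.97 = 540
Group 5: 1265 × 0.944 = 1194
Group 6: 1949 × 0.965 = 1881
Net migration: Group 1 + 62 → 283; Group 2 − 20 → 512; Group 3 − 62 → 151; Group 4 + 62 → 602; Group 5 − 62 → 1132; Group 6 + 62 → 1943
→ [283, 512, 151, 602, 1132, 1943]
[period 3]
Births: 151 × 0.397 = 60
Group 2: 283 × 0.961 = 272
Group 3: 512 × 0.967 = 495
Group 4: 151 × 0.97 = 146
Group 5: 602 × 0.944 = 568
Group 6: 1132 × 0.965 = 1092
Net migration: Group 1 + 62 → 122; Group 2 − 20 → 252; Group 3 − 62 → 433; Group 4 + 62 → 208; Group 5 − 62 → 506; Group 6 + 62 → 1154
→ [122, 252, 433, 208, 506, 1154]
[period 4]
Births: 433 × 0.397 = 172
Group 2: 122 × 0.961 = 117
Group 3: 252 × 0.967 = 244
Group 4: 433 × 0.97 = 420
Group 5: 208 × 0.944 = 196
Group 6: 506 × 0.965 = 488
Net migration: Group 1 + 62 → 234; Group 2 − 20 → 97; Group 3 − 62 → 182; Group 4 + 62 → 482; Group 5 − 62 → 134; Group 6 + 62 → 550
→ [234, 97, 182, 482, 134, 550]
Total after period 4: 234 + 97 + 182 + 482 + 134 + 550 = 1679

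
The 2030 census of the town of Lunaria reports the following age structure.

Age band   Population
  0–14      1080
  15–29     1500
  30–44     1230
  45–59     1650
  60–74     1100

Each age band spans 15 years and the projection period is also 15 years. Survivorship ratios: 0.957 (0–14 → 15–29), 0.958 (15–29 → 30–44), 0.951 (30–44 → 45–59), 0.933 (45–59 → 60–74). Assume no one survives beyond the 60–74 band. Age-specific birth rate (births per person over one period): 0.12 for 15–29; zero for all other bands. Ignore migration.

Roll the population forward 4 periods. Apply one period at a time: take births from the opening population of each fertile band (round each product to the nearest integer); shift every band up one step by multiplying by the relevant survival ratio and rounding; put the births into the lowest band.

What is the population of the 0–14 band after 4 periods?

Call the bands 1 to 5, youngest first.
After projecting period 1:
Births: 1500 × 0.12 = 180
Band 2: 1080 × 0.957 = 1034
Band 3: 1500 × 0.958 = 1437
Band 4: 1230 × 0.951 = 1170
Band 5: 1650 × 0.933 = 1539
→ [180, 1034, 1437, 1170, 1539]
After projecting period 2:
Births: 1034 × 0.12 = 124
Band 2: 180 × 0.957 = 172
Band 3: 1034 × 0.958 = 991
Band 4: 1437 × 0.951 = 1367
Band 5: 1170 × 0.933 = 1092
→ [124, 172, 991, 1367, 1092]
After projecting period 3:
Births: 172 × 0.12 = 21
Band 2: 124 × 0.957 = 119
Band 3: 172 × 0.958 = 165
Band 4: 991 × 0.951 = 942
Band 5: 1367 × 0.933 = 1275
→ [21, 119, 165, 942, 1275]
After projecting period 4:
Births: 119 × 0.12 = 14
Band 2: 21 × 0.957 = 20
Band 3: 119 × 0.958 = 114
Band 4: 165 × 0.951 = 157
Band 5: 942 × 0.933 = 879
→ [14, 20, 114, 157, 879]

14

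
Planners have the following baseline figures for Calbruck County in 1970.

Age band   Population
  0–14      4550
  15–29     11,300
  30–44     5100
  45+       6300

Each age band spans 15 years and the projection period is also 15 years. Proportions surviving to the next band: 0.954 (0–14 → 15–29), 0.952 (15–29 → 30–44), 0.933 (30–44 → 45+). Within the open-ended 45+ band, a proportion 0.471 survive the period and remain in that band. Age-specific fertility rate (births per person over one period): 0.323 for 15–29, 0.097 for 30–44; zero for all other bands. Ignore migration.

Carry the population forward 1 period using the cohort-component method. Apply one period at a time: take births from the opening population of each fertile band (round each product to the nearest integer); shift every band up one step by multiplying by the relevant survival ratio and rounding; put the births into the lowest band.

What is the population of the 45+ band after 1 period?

Period 1:
Births: 11300 × 0.323 = 3650 ; 5100 × 0.097 = 495 ⇒ total 4145
15–29: 4550 × 0.954 = 4341
30–44: 11300 × 0.952 = 10758
45+: 5100 × 0.933 + 6300 × 0.471 = 4758 + 2967 = 7725
→ [4145, 4341, 10758, 7725]

7725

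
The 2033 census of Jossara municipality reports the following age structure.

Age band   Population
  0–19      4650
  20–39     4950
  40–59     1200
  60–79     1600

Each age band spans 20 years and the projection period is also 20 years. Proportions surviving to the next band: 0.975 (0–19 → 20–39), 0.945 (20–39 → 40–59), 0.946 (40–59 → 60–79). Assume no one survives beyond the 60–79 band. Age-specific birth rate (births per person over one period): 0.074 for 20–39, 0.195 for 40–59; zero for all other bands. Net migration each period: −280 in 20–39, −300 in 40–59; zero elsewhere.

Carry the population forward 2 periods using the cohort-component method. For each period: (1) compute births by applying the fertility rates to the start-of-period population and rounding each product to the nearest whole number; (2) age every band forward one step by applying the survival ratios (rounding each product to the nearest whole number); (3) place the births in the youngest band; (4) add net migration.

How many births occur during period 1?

Numbering the groups 1..4 from youngest to oldest:
Period 1.
Births: 4950 × 0.074 = 366, 1200 × 0.195 = 234 — total 600
Group 2: 4650 × 0.975 = 4534
Group 3: 4950 × 0.945 = 4678
Group 4: 1200 × 0.946 = 1135
Net migration: Group 2 − 280 → 4254; Group 3 − 300 → 4378
Giving 600 / 4254 / 4378 / 1135.

600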